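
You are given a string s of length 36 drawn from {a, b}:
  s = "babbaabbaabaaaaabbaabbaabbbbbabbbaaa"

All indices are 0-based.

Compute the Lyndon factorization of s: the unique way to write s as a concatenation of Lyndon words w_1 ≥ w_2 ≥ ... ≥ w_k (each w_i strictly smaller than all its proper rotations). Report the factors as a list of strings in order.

emit factor 1: 'b' (i=0, period=1)
emit factor 2: 'abb' (i=1, period=3)
emit factor 3: 'aabb' (i=4, period=4)
emit factor 4: 'aab' (i=8, period=3)
emit factor 5: 'aaaaabbaabbaabbbbbabbb' (i=11, period=22)
emit factor 6: 'a' (i=33, period=1)
emit factor 7: 'a' (i=34, period=1)
emit factor 8: 'a' (i=35, period=1)

["b", "abb", "aabb", "aab", "aaaaabbaabbaabbbbbabbb", "a", "a", "a"]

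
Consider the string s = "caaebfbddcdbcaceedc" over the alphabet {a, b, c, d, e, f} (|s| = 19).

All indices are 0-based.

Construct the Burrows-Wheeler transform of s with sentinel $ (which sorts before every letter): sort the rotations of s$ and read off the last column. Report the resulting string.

cccadfed$bdacedbaecb

rank  rotation              last
    0  $caaebfbddcdbcaceedc  c
    1  aaebfbddcdbcaceedc$c  c
    2  aceedc$caaebfbddcdbc  c
    3  aebfbddcdbcaceedc$ca  a
    4  bcaceedc$caaebfbddcd  d
    5  bddcdbcaceedc$caaebf  f
    6  bfbddcdbcaceedc$caae  e
    7  c$caaebfbddcdbcaceed  d
    8  caaebfbddcdbcaceedc$  $
    9  caceedc$caaebfbddcdb  b
   10  cdbcaceedc$caaebfbdd  d
   11  ceedc$caaebfbddcdbca  a
   12  dbcaceedc$caaebfbddc  c
   13  dc$caaebfbddcdbcacee  e
   14  dcdbcaceedc$caaebfbd  d
   15  ddcdbcaceedc$caaebfb  b
   16  ebfbddcdbcaceedc$caa  a
   17  edc$caaebfbddcdbcace  e
   18  eedc$caaebfbddcdbcac  c
   19  fbddcdbcaceedc$caaeb  b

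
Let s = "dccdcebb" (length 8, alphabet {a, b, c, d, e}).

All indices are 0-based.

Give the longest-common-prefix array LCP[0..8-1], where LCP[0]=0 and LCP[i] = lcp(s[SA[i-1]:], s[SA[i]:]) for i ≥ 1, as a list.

[0, 1, 0, 1, 1, 0, 2, 0]

rank→(start, suffix):
  0 → (7, 'b')
  1 → (6, 'bb')
  2 → (1, 'ccdcebb')
  3 → (2, 'cdcebb')
  4 → (4, 'cebb')
  5 → (0, 'dccdcebb')
  6 → (3, 'dcebb')
  7 → (5, 'ebb')

SA = [7, 6, 1, 2, 4, 0, 3, 5]
rank  pair      lcp
   1  s[7:],s[6:]  1  'b'
   2  s[6:],s[1:]  0  ''
   3  s[1:],s[2:]  1  'c'
   4  s[2:],s[4:]  1  'c'
   5  s[4:],s[0:]  0  ''
   6  s[0:],s[3:]  2  'dc'
   7  s[3:],s[5:]  0  ''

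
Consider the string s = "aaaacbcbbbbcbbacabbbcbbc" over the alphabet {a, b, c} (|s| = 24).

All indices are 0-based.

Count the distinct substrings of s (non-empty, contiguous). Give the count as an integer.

rank→(start, suffix):
  0 → (0, 'aaaacbcbbbbcbbacabbbcbbc')
  1 → (1, 'aaacbcbbbbcbbacabbbcbbc')
  2 → (2, 'aacbcbbbbcbbacabbbcbbc')
  3 → (16, 'abbbcbbc')
  4 → (14, 'acabbbcbbc')
  5 → (3, 'acbcbbbbcbbacabbbcbbc')
  6 → (13, 'bacabbbcbbc')
  7 → (12, 'bbacabbbcbbc')
  8 → (7, 'bbbbcbbacabbbcbbc')
  9 → (8, 'bbbcbbacabbbcbbc')
  10 → (17, 'bbbcbbc')
  11 → (21, 'bbc')
  12 → (9, 'bbcbbacabbbcbbc')
  13 → (18, 'bbcbbc')
  14 → (22, 'bc')
  15 → (10, 'bcbbacabbbcbbc')
  16 → (5, 'bcbbbbcbbacabbbcbbc')
  17 → (19, 'bcbbc')
  18 → (23, 'c')
  19 → (15, 'cabbbcbbc')
  20 → (11, 'cbbacabbbcbbc')
  21 → (6, 'cbbbbcbbacabbbcbbc')
  22 → (20, 'cbbc')
  23 → (4, 'cbcbbbbcbbacabbbcbbc')

SA = [0, 1, 2, 16, 14, 3, 13, 12, 7, 8, 17, 21, 9, 18, 22, 10, 5, 19, 23, 15, 11, 6, 20, 4]
rank  pair      lcp
   1  s[0:],s[1:]  3  'aaa'
   2  s[1:],s[2:]  2  'aa'
   3  s[2:],s[16:]  1  'a'
   4  s[16:],s[14:]  1  'a'
   5  s[14:],s[3:]  2  'ac'
   6  s[3:],s[13:]  0  ''
   7  s[13:],s[12:]  1  'b'
   8  s[12:],s[7:]  2  'bb'
   9  s[7:],s[8:]  3  'bbb'
  10  s[8:],s[17:]  6  'bbbcbb'
  11  s[17:],s[21:]  2  'bb'
  12  s[21:],s[9:]  3  'bbc'
  13  s[9:],s[18:]  5  'bbcbb'
  14  s[18:],s[22:]  1  'b'
  15  s[22:],s[10:]  2  'bc'
  16  s[10:],s[5:]  4  'bcbb'
  17  s[5:],s[19:]  4  'bcbb'
  18  s[19:],s[23:]  0  ''
  19  s[23:],s[15:]  1  'c'
  20  s[15:],s[11:]  1  'c'
  21  s[11:],s[6:]  3  'cbb'
  22  s[6:],s[20:]  3  'cbb'
  23  s[20:],s[4:]  2  'cb'

n(n+1)/2 = 24·25/2 = 300
Σ LCP = 0 + 3 + 2 + 1 + 1 + 2 + 0 + 1 + 2 + 3 + 6 + 2 + 3 + 5 + 1 + 2 + 4 + 4 + 0 + 1 + 1 + 3 + 3 + 2 = 52
distinct = 300 − 52 = 248

248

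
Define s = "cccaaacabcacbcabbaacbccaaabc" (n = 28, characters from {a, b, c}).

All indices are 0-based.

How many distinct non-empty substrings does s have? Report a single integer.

350

rank | idx | suffix
   0 |  23 | aaabc
   1 |   3 | aaacabcacbcabbaacbccaaabc
   2 |  24 | aabc
   3 |   4 | aacabcacbcabbaacbccaaabc
   4 |  17 | aacbccaaabc
   5 |  14 | abbaacbccaaabc
   6 |  25 | abc
   7 |   7 | abcacbcabbaacbccaaabc
   8 |   5 | acabcacbcabbaacbccaaabc
   9 |  10 | acbcabbaacbccaaabc
  10 |  18 | acbccaaabc
  11 |  16 | baacbccaaabc
  12 |  15 | bbaacbccaaabc
  13 |  26 | bc
  14 |  12 | bcabbaacbccaaabc
  15 |   8 | bcacbcabbaacbccaaabc
  16 |  20 | bccaaabc
  17 |  27 | c
  18 |  22 | caaabc
  19 |   2 | caaacabcacbcabbaacbccaaabc
  20 |  13 | cabbaacbccaaabc
  21 |   6 | cabcacbcabbaacbccaaabc
  22 |   9 | cacbcabbaacbccaaabc
  23 |  11 | cbcabbaacbccaaabc
  24 |  19 | cbccaaabc
  25 |  21 | ccaaabc
  26 |   1 | ccaaacabcacbcabbaacbccaaabc
  27 |   0 | cccaaacabcacbcabbaacbccaaabc

SA = [23, 3, 24, 4, 17, 14, 25, 7, 5, 10, 18, 16, 15, 26, 12, 8, 20, 27, 22, 2, 13, 6, 9, 11, 19, 21, 1, 0]
rank  pair      lcp
   1  s[23:],s[3:]  3  'aaa'
   2  s[3:],s[24:]  2  'aa'
   3  s[24:],s[4:]  2  'aa'
   4  s[4:],s[17:]  3  'aac'
   5  s[17:],s[14:]  1  'a'
   6  s[14:],s[25:]  2  'ab'
   7  s[25:],s[7:]  3  'abc'
   8  s[7:],s[5:]  1  'a'
   9  s[5:],s[10:]  2  'ac'
  10  s[10:],s[18:]  4  'acbc'
  11  s[18:],s[16:]  0  ''
  12  s[16:],s[15:]  1  'b'
  13  s[15:],s[26:]  1  'b'
  14  s[26:],s[12:]  2  'bc'
  15  s[12:],s[8:]  3  'bca'
  16  s[8:],s[20:]  2  'bc'
  17  s[20:],s[27:]  0  ''
  18  s[27:],s[22:]  1  'c'
  19  s[22:],s[2:]  4  'caaa'
  20  s[2:],s[13:]  2  'ca'
  21  s[13:],s[6:]  3  'cab'
  22  s[6:],s[9:]  2  'ca'
  23  s[9:],s[11:]  1  'c'
  24  s[11:],s[19:]  3  'cbc'
  25  s[19:],s[21:]  1  'c'
  26  s[21:],s[1:]  5  'ccaaa'
  27  s[1:],s[0:]  2  'cc'

n(n+1)/2 = 28·29/2 = 406
Σ LCP = 0 + 3 + 2 + 2 + 3 + 1 + 2 + 3 + 1 + 2 + 4 + 0 + 1 + 1 + 2 + 3 + 2 + 0 + 1 + 4 + 2 + 3 + 2 + 1 + 3 + 1 + 5 + 2 = 56
distinct = 406 − 56 = 350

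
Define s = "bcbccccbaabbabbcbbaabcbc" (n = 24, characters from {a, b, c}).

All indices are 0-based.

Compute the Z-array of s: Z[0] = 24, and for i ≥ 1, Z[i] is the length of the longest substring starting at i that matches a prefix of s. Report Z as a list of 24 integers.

Z[0]=24
i=1: outside box; Z[1]=0
i=2: outside box; Z[2]=2 grow→box=[2,4)
i=3: min(r-i=1, Z[1]=0)=0; Z[3]=0
i=4: outside box; Z[4]=0
i=5: outside box; Z[5]=0
i=6: outside box; Z[6]=0
i=7: outside box; Z[7]=1 grow→box=[7,8)
i=8: outside box; Z[8]=0
i=9: outside box; Z[9]=0
i=10: outside box; Z[10]=1 grow→box=[10,11)
i=11: outside box; Z[11]=1 grow→box=[11,12)
i=12: outside box; Z[12]=0
i=13: outside box; Z[13]=1 grow→box=[13,14)
i=14: outside box; Z[14]=3 grow→box=[14,17)
i=15: min(r-i=2, Z[1]=0)=0; Z[15]=0
i=16: min(r-i=1, Z[2]=2)=1; Z[16]=1
i=17: outside box; Z[17]=1 grow→box=[17,18)
i=18: outside box; Z[18]=0
i=19: outside box; Z[19]=0
i=20: outside box; Z[20]=4 grow→box=[20,24)
i=21: min(r-i=3, Z[1]=0)=0; Z[21]=0
i=22: min(r-i=2, Z[2]=2)=2; Z[22]=2
i=23: min(r-i=1, Z[3]=0)=0; Z[23]=0

[24, 0, 2, 0, 0, 0, 0, 1, 0, 0, 1, 1, 0, 1, 3, 0, 1, 1, 0, 0, 4, 0, 2, 0]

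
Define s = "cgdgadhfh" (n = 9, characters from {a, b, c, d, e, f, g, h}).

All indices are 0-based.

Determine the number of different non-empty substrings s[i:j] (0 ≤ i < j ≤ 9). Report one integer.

rank→(start, suffix):
  0 → (4, 'adhfh')
  1 → (0, 'cgdgadhfh')
  2 → (2, 'dgadhfh')
  3 → (5, 'dhfh')
  4 → (7, 'fh')
  5 → (3, 'gadhfh')
  6 → (1, 'gdgadhfh')
  7 → (8, 'h')
  8 → (6, 'hfh')

SA = [4, 0, 2, 5, 7, 3, 1, 8, 6]
rank  pair      lcp
   1  s[4:],s[0:]  0  ''
   2  s[0:],s[2:]  0  ''
   3  s[2:],s[5:]  1  'd'
   4  s[5:],s[7:]  0  ''
   5  s[7:],s[3:]  0  ''
   6  s[3:],s[1:]  1  'g'
   7  s[1:],s[8:]  0  ''
   8  s[8:],s[6:]  1  'h'

n(n+1)/2 = 9·10/2 = 45
Σ LCP = 0 + 0 + 0 + 1 + 0 + 0 + 1 + 0 + 1 = 3
distinct = 45 − 3 = 42

42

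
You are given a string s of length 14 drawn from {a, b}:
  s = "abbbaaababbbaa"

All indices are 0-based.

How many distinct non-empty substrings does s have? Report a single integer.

74

rank→(start, suffix):
  0 → (13, 'a')
  1 → (12, 'aa')
  2 → (4, 'aaababbbaa')
  3 → (5, 'aababbbaa')
  4 → (6, 'ababbbaa')
  5 → (8, 'abbbaa')
  6 → (0, 'abbbaaababbbaa')
  7 → (11, 'baa')
  8 → (3, 'baaababbbaa')
  9 → (7, 'babbbaa')
  10 → (10, 'bbaa')
  11 → (2, 'bbaaababbbaa')
  12 → (9, 'bbbaa')
  13 → (1, 'bbbaaababbbaa')

SA = [13, 12, 4, 5, 6, 8, 0, 11, 3, 7, 10, 2, 9, 1]
i: (SA[i-1],SA[i]) lcp shared
  1: (13,12) 1 'a'
  2: (12,4) 2 'aa'
  3: (4,5) 2 'aa'
  4: (5,6) 1 'a'
  5: (6,8) 2 'ab'
  6: (8,0) 6 'abbbaa'
  7: (0,11) 0 ''
  8: (11,3) 3 'baa'
  9: (3,7) 2 'ba'
  10: (7,10) 1 'b'
  11: (10,2) 4 'bbaa'
  12: (2,9) 2 'bb'
  13: (9,1) 5 'bbbaa'

n(n+1)/2 = 14·15/2 = 105
Σ LCP = 0 + 1 + 2 + 2 + 1 + 2 + 6 + 0 + 3 + 2 + 1 + 4 + 2 + 5 = 31
distinct = 105 − 31 = 74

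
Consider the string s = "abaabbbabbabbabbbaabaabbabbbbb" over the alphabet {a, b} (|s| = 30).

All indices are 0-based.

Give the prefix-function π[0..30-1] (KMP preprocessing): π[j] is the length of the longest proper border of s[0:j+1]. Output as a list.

[0, 0, 1, 1, 2, 0, 0, 1, 2, 0, 1, 2, 0, 1, 2, 0, 0, 1, 1, 2, 3, 4, 5, 6, 1, 2, 0, 0, 0, 0]

π[0] = 0
j=1 s[j]='b': π[1]=0 (border '')
j=2 s[j]='a': π[2]=1 (border 'a')
j=3 s[j]='a': k: 1→0; π[3]=1 (border 'a')
j=4 s[j]='b': π[4]=2 (border 'ab')
j=5 s[j]='b': k: 2→0; π[5]=0 (border '')
j=6 s[j]='b': π[6]=0 (border '')
j=7 s[j]='a': π[7]=1 (border 'a')
j=8 s[j]='b': π[8]=2 (border 'ab')
j=9 s[j]='b': k: 2→0; π[9]=0 (border '')
j=10 s[j]='a': π[10]=1 (border 'a')
j=11 s[j]='b': π[11]=2 (border 'ab')
j=12 s[j]='b': k: 2→0; π[12]=0 (border '')
j=13 s[j]='a': π[13]=1 (border 'a')
j=14 s[j]='b': π[14]=2 (border 'ab')
j=15 s[j]='b': k: 2→0; π[15]=0 (border '')
j=16 s[j]='b': π[16]=0 (border '')
j=17 s[j]='a': π[17]=1 (border 'a')
j=18 s[j]='a': k: 1→0; π[18]=1 (border 'a')
j=19 s[j]='b': π[19]=2 (border 'ab')
j=20 s[j]='a': π[20]=3 (border 'aba')
j=21 s[j]='a': π[21]=4 (border 'abaa')
j=22 s[j]='b': π[22]=5 (border 'abaab')
j=23 s[j]='b': π[23]=6 (border 'abaabb')
j=24 s[j]='a': k: 6→0; π[24]=1 (border 'a')
j=25 s[j]='b': π[25]=2 (border 'ab')
j=26 s[j]='b': k: 2→0; π[26]=0 (border '')
j=27 s[j]='b': π[27]=0 (border '')
j=28 s[j]='b': π[28]=0 (border '')
j=29 s[j]='b': π[29]=0 (border '')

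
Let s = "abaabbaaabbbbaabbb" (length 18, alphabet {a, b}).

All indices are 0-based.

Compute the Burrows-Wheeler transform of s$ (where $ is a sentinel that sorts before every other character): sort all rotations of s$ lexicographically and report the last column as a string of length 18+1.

rank  rotation             last
    0  $abaabbaaabbbbaabbb  b
    1  aaabbbbaabbb$abaabb  b
    2  aabbaaabbbbaabbb$ab  b
    3  aabbb$abaabbaaabbbb  b
    4  aabbbbaabbb$abaabba  a
    5  abaabbaaabbbbaabbb$  $
    6  abbaaabbbbaabbb$aba  a
    7  abbb$abaabbaaabbbba  a
    8  abbbbaabbb$abaabbaa  a
    9  b$abaabbaaabbbbaabb  b
   10  baaabbbbaabbb$abaab  b
   11  baabbaaabbbbaabbb$a  a
   12  baabbb$abaabbaaabbb  b
   13  bb$abaabbaaabbbbaab  b
   14  bbaaabbbbaabbb$abaa  a
   15  bbaabbb$abaabbaaabb  b
   16  bbb$abaabbaaabbbbaa  a
   17  bbbaabbb$abaabbaaab  b
   18  bbbbaabbb$abaabbaaa  a

bbbba$aaabbabbababa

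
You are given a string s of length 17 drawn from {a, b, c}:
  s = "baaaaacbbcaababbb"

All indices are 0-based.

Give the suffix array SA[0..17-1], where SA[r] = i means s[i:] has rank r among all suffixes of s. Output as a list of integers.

rank | idx | suffix
   0 |   1 | aaaaacbbcaababbb
   1 |   2 | aaaacbbcaababbb
   2 |   3 | aaacbbcaababbb
   3 |  10 | aababbb
   4 |   4 | aacbbcaababbb
   5 |  11 | ababbb
   6 |  13 | abbb
   7 |   5 | acbbcaababbb
   8 |  16 | b
   9 |   0 | baaaaacbbcaababbb
  10 |  12 | babbb
  11 |  15 | bb
  12 |  14 | bbb
  13 |   7 | bbcaababbb
  14 |   8 | bcaababbb
  15 |   9 | caababbb
  16 |   6 | cbbcaababbb

[1, 2, 3, 10, 4, 11, 13, 5, 16, 0, 12, 15, 14, 7, 8, 9, 6]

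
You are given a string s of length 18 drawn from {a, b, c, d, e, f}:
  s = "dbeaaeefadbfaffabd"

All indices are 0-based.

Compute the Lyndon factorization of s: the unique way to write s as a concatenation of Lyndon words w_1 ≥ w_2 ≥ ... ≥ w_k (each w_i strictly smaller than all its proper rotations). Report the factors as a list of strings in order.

["d", "be", "aaeefadbfaffabd"]

emit factor 1: 'd' (i=0, period=1)
emit factor 2: 'be' (i=1, period=2)
emit factor 3: 'aaeefadbfaffabd' (i=3, period=15)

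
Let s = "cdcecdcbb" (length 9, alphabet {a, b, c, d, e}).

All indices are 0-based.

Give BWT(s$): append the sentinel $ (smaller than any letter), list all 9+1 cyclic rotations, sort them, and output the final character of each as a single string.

rank  rotation    last
    0  $cdcecdcbb  b
    1  b$cdcecdcb  b
    2  bb$cdcecdc  c
    3  cbb$cdcecd  d
    4  cdcbb$cdce  e
    5  cdcecdcbb$  $
    6  cecdcbb$cd  d
    7  dcbb$cdcec  c
    8  dcecdcbb$c  c
    9  ecdcbb$cdc  c

bbcde$dccc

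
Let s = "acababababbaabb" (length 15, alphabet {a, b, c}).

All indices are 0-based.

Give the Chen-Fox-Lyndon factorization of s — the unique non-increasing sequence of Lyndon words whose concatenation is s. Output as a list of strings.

emit factor 1: 'ac' (i=0, period=2)
emit factor 2: 'ababababb' (i=2, period=9)
emit factor 3: 'aabb' (i=11, period=4)

["ac", "ababababb", "aabb"]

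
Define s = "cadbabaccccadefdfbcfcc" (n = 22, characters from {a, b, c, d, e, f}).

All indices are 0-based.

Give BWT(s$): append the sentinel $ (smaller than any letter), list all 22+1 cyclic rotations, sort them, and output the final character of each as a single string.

rank  rotation                 last
    0  $cadbabaccccadefdfbcfcc  c
    1  abaccccadefdfbcfcc$cadb  b
    2  accccadefdfbcfcc$cadbab  b
    3  adbabaccccadefdfbcfcc$c  c
    4  adefdfbcfcc$cadbabacccc  c
    5  babaccccadefdfbcfcc$cad  d
    6  baccccadefdfbcfcc$cadba  a
    7  bcfcc$cadbabaccccadefdf  f
    8  c$cadbabaccccadefdfbcfc  c
    9  cadbabaccccadefdfbcfcc$  $
   10  cadefdfbcfcc$cadbabaccc  c
   11  cc$cadbabaccccadefdfbcf  f
   12  ccadefdfbcfcc$cadbabacc  c
   13  cccadefdfbcfcc$cadbabac  c
   14  ccccadefdfbcfcc$cadbaba  a
   15  cfcc$cadbabaccccadefdfb  b
   16  dbabaccccadefdfbcfcc$ca  a
   17  defdfbcfcc$cadbabacccca  a
   18  dfbcfcc$cadbabaccccadef  f
   19  efdfbcfcc$cadbabaccccad  d
   20  fbcfcc$cadbabaccccadefd  d
   21  fcc$cadbabaccccadefdfbc  c
   22  fdfbcfcc$cadbabaccccade  e

cbbccdafc$cfccabaafddce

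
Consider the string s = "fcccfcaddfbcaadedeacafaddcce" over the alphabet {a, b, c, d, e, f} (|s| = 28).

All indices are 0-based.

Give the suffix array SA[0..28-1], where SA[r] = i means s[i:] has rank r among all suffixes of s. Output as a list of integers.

rank | idx | suffix
   0 |  12 | aadedeacafaddcce
   1 |  18 | acafaddcce
   2 |  22 | addcce
   3 |   6 | addfbcaadedeacafaddcce
   4 |  13 | adedeacafaddcce
   5 |  20 | afaddcce
   6 |  10 | bcaadedeacafaddcce
   7 |  11 | caadedeacafaddcce
   8 |   5 | caddfbcaadedeacafaddcce
   9 |  19 | cafaddcce
  10 |   1 | cccfcaddfbcaadedeacafaddcce
  11 |  25 | cce
  12 |   2 | ccfcaddfbcaadedeacafaddcce
  13 |  26 | ce
  14 |   3 | cfcaddfbcaadedeacafaddcce
  15 |  24 | dcce
  16 |  23 | ddcce
  17 |   7 | ddfbcaadedeacafaddcce
  18 |  16 | deacafaddcce
  19 |  14 | dedeacafaddcce
  20 |   8 | dfbcaadedeacafaddcce
  21 |  27 | e
  22 |  17 | eacafaddcce
  23 |  15 | edeacafaddcce
  24 |  21 | faddcce
  25 |   9 | fbcaadedeacafaddcce
  26 |   4 | fcaddfbcaadedeacafaddcce
  27 |   0 | fcccfcaddfbcaadedeacafaddcce

[12, 18, 22, 6, 13, 20, 10, 11, 5, 19, 1, 25, 2, 26, 3, 24, 23, 7, 16, 14, 8, 27, 17, 15, 21, 9, 4, 0]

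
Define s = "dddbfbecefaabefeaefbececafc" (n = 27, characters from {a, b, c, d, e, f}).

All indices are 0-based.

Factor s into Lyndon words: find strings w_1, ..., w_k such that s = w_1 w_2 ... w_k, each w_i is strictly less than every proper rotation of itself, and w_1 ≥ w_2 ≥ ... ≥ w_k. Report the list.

emit factor 1: 'd' (i=0, period=1)
emit factor 2: 'd' (i=1, period=1)
emit factor 3: 'd' (i=2, period=1)
emit factor 4: 'bf' (i=3, period=2)
emit factor 5: 'becef' (i=5, period=5)
emit factor 6: 'aabefeaefbececafc' (i=10, period=17)

["d", "d", "d", "bf", "becef", "aabefeaefbececafc"]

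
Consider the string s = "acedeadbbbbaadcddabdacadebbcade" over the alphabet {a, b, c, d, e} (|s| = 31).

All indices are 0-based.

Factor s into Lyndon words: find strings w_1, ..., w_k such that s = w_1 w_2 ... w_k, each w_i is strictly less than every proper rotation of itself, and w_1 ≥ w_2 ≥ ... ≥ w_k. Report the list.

emit factor 1: 'acedeadbbbb' (i=0, period=11)
emit factor 2: 'aadcddabdacadebbcade' (i=11, period=20)

["acedeadbbbb", "aadcddabdacadebbcade"]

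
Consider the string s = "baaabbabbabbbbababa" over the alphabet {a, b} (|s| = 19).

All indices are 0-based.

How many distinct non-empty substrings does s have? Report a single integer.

142

rank | idx | suffix
   0 |  18 | a
   1 |   1 | aaabbabbabbbbababa
   2 |   2 | aabbabbabbbbababa
   3 |  16 | aba
   4 |  14 | ababa
   5 |   3 | abbabbabbbbababa
   6 |   6 | abbabbbbababa
   7 |   9 | abbbbababa
   8 |  17 | ba
   9 |   0 | baaabbabbabbbbababa
  10 |  15 | baba
  11 |  13 | bababa
  12 |   5 | babbabbbbababa
  13 |   8 | babbbbababa
  14 |  12 | bbababa
  15 |   4 | bbabbabbbbababa
  16 |   7 | bbabbbbababa
  17 |  11 | bbbababa
  18 |  10 | bbbbababa

SA = [18, 1, 2, 16, 14, 3, 6, 9, 17, 0, 15, 13, 5, 8, 12, 4, 7, 11, 10]
i: (SA[i-1],SA[i]) lcp shared
  1: (18,1) 1 'a'
  2: (1,2) 2 'aa'
  3: (2,16) 1 'a'
  4: (16,14) 3 'aba'
  5: (14,3) 2 'ab'
  6: (3,6) 6 'abbabb'
  7: (6,9) 3 'abb'
  8: (9,17) 0 ''
  9: (17,0) 2 'ba'
  10: (0,15) 2 'ba'
  11: (15,13) 4 'baba'
  12: (13,5) 3 'bab'
  13: (5,8) 4 'babb'
  14: (8,12) 1 'b'
  15: (12,4) 4 'bbab'
  16: (4,7) 5 'bbabb'
  17: (7,11) 2 'bb'
  18: (11,10) 3 'bbb'

n(n+1)/2 = 19·20/2 = 190
Σ LCP = 0 + 1 + 2 + 1 + 3 + 2 + 6 + 3 + 0 + 2 + 2 + 4 + 3 + 4 + 1 + 4 + 5 + 2 + 3 = 48
distinct = 190 − 48 = 142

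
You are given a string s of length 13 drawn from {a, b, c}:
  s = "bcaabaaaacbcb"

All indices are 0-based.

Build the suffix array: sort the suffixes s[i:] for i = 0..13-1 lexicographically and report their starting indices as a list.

rank | idx | suffix
   0 |   5 | aaaacbcb
   1 |   6 | aaacbcb
   2 |   2 | aabaaaacbcb
   3 |   7 | aacbcb
   4 |   3 | abaaaacbcb
   5 |   8 | acbcb
   6 |  12 | b
   7 |   4 | baaaacbcb
   8 |   0 | bcaabaaaacbcb
   9 |  10 | bcb
  10 |   1 | caabaaaacbcb
  11 |  11 | cb
  12 |   9 | cbcb

[5, 6, 2, 7, 3, 8, 12, 4, 0, 10, 1, 11, 9]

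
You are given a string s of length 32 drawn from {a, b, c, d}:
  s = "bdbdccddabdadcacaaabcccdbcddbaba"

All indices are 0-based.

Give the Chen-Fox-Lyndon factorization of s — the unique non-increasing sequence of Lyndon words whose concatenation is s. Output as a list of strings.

["bdbdccdd", "abdadcac", "aaabcccdbcddbab", "a"]

emit factor 1: 'bdbdccdd' (i=0, period=8)
emit factor 2: 'abdadcac' (i=8, period=8)
emit factor 3: 'aaabcccdbcddbab' (i=16, period=15)
emit factor 4: 'a' (i=31, period=1)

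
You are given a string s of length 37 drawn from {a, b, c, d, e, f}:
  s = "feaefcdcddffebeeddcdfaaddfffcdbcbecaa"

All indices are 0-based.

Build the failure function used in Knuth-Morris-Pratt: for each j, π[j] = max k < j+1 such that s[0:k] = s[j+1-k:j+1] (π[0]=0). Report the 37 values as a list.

[0, 0, 0, 0, 1, 0, 0, 0, 0, 0, 1, 1, 2, 0, 0, 0, 0, 0, 0, 0, 1, 0, 0, 0, 0, 1, 1, 1, 0, 0, 0, 0, 0, 0, 0, 0, 0]

π[0] = 0
j=1 s[j]='e': π[1]=0 (border '')
j=2 s[j]='a': π[2]=0 (border '')
j=3 s[j]='e': π[3]=0 (border '')
j=4 s[j]='f': π[4]=1 (border 'f')
j=5 s[j]='c': k: 1→0; π[5]=0 (border '')
j=6 s[j]='d': π[6]=0 (border '')
j=7 s[j]='c': π[7]=0 (border '')
j=8 s[j]='d': π[8]=0 (border '')
j=9 s[j]='d': π[9]=0 (border '')
j=10 s[j]='f': π[10]=1 (border 'f')
j=11 s[j]='f': k: 1→0; π[11]=1 (border 'f')
j=12 s[j]='e': π[12]=2 (border 'fe')
j=13 s[j]='b': k: 2→0; π[13]=0 (border '')
j=14 s[j]='e': π[14]=0 (border '')
j=15 s[j]='e': π[15]=0 (border '')
j=16 s[j]='d': π[16]=0 (border '')
j=17 s[j]='d': π[17]=0 (border '')
j=18 s[j]='c': π[18]=0 (border '')
j=19 s[j]='d': π[19]=0 (border '')
j=20 s[j]='f': π[20]=1 (border 'f')
j=21 s[j]='a': k: 1→0; π[21]=0 (border '')
j=22 s[j]='a': π[22]=0 (border '')
j=23 s[j]='d': π[23]=0 (border '')
j=24 s[j]='d': π[24]=0 (border '')
j=25 s[j]='f': π[25]=1 (border 'f')
j=26 s[j]='f': k: 1→0; π[26]=1 (border 'f')
j=27 s[j]='f': k: 1→0; π[27]=1 (border 'f')
j=28 s[j]='c': k: 1→0; π[28]=0 (border '')
j=29 s[j]='d': π[29]=0 (border '')
j=30 s[j]='b': π[30]=0 (border '')
j=31 s[j]='c': π[31]=0 (border '')
j=32 s[j]='b': π[32]=0 (border '')
j=33 s[j]='e': π[33]=0 (border '')
j=34 s[j]='c': π[34]=0 (border '')
j=35 s[j]='a': π[35]=0 (border '')
j=36 s[j]='a': π[36]=0 (border '')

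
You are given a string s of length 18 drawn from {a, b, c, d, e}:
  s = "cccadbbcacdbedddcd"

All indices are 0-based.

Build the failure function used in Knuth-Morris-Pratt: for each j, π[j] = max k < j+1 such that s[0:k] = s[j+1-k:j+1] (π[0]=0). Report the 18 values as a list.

π[0] = 0
j=1 s[j]='c': π[1]=1 (border 'c')
j=2 s[j]='c': π[2]=2 (border 'cc')
j=3 s[j]='a': k: 2→1→0; π[3]=0 (border '')
j=4 s[j]='d': π[4]=0 (border '')
j=5 s[j]='b': π[5]=0 (border '')
j=6 s[j]='b': π[6]=0 (border '')
j=7 s[j]='c': π[7]=1 (border 'c')
j=8 s[j]='a': k: 1→0; π[8]=0 (border '')
j=9 s[j]='c': π[9]=1 (border 'c')
j=10 s[j]='d': k: 1→0; π[10]=0 (border '')
j=11 s[j]='b': π[11]=0 (border '')
j=12 s[j]='e': π[12]=0 (border '')
j=13 s[j]='d': π[13]=0 (border '')
j=14 s[j]='d': π[14]=0 (border '')
j=15 s[j]='d': π[15]=0 (border '')
j=16 s[j]='c': π[16]=1 (border 'c')
j=17 s[j]='d': k: 1→0; π[17]=0 (border '')

[0, 1, 2, 0, 0, 0, 0, 1, 0, 1, 0, 0, 0, 0, 0, 0, 1, 0]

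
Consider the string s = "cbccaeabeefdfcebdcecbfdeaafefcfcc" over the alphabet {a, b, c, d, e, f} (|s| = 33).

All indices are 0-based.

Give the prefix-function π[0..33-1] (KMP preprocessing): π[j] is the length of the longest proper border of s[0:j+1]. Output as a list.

π[0] = 0
j=1 s[j]='b': π[1]=0 (border '')
j=2 s[j]='c': π[2]=1 (border 'c')
j=3 s[j]='c': k: 1→0; π[3]=1 (border 'c')
j=4 s[j]='a': k: 1→0; π[4]=0 (border '')
j=5 s[j]='e': π[5]=0 (border '')
j=6 s[j]='a': π[6]=0 (border '')
j=7 s[j]='b': π[7]=0 (border '')
j=8 s[j]='e': π[8]=0 (border '')
j=9 s[j]='e': π[9]=0 (border '')
j=10 s[j]='f': π[10]=0 (border '')
j=11 s[j]='d': π[11]=0 (border '')
j=12 s[j]='f': π[12]=0 (border '')
j=13 s[j]='c': π[13]=1 (border 'c')
j=14 s[j]='e': k: 1→0; π[14]=0 (border '')
j=15 s[j]='b': π[15]=0 (border '')
j=16 s[j]='d': π[16]=0 (border '')
j=17 s[j]='c': π[17]=1 (border 'c')
j=18 s[j]='e': k: 1→0; π[18]=0 (border '')
j=19 s[j]='c': π[19]=1 (border 'c')
j=20 s[j]='b': π[20]=2 (border 'cb')
j=21 s[j]='f': k: 2→0; π[21]=0 (border '')
j=22 s[j]='d': π[22]=0 (border '')
j=23 s[j]='e': π[23]=0 (border '')
j=24 s[j]='a': π[24]=0 (border '')
j=25 s[j]='a': π[25]=0 (border '')
j=26 s[j]='f': π[26]=0 (border '')
j=27 s[j]='e': π[27]=0 (border '')
j=28 s[j]='f': π[28]=0 (border '')
j=29 s[j]='c': π[29]=1 (border 'c')
j=30 s[j]='f': k: 1→0; π[30]=0 (border '')
j=31 s[j]='c': π[31]=1 (border 'c')
j=32 s[j]='c': k: 1→0; π[32]=1 (border 'c')

[0, 0, 1, 1, 0, 0, 0, 0, 0, 0, 0, 0, 0, 1, 0, 0, 0, 1, 0, 1, 2, 0, 0, 0, 0, 0, 0, 0, 0, 1, 0, 1, 1]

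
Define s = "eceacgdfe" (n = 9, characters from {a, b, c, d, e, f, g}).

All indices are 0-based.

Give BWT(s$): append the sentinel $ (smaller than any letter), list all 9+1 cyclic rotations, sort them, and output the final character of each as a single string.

eeeagfc$dc

rank  rotation    last
    0  $eceacgdfe  e
    1  acgdfe$ece  e
    2  ceacgdfe$e  e
    3  cgdfe$ecea  a
    4  dfe$eceacg  g
    5  e$eceacgdf  f
    6  eacgdfe$ec  c
    7  eceacgdfe$  $
    8  fe$eceacgd  d
    9  gdfe$eceac  c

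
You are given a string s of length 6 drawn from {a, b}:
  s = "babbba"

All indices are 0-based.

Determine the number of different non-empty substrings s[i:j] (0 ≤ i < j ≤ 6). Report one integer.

15

rank | idx | suffix
   0 |   5 | a
   1 |   1 | abbba
   2 |   4 | ba
   3 |   0 | babbba
   4 |   3 | bba
   5 |   2 | bbba

SA = [5, 1, 4, 0, 3, 2]
rank  pair      lcp
   1  s[5:],s[1:]  1  'a'
   2  s[1:],s[4:]  0  ''
   3  s[4:],s[0:]  2  'ba'
   4  s[0:],s[3:]  1  'b'
   5  s[3:],s[2:]  2  'bb'

n(n+1)/2 = 6·7/2 = 21
Σ LCP = 0 + 1 + 0 + 2 + 1 + 2 = 6
distinct = 21 − 6 = 15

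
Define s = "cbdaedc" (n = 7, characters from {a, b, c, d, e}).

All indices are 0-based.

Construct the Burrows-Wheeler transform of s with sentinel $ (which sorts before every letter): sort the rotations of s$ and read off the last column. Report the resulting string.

cdcd$bea

rank  rotation  last
    0  $cbdaedc  c
    1  aedc$cbd  d
    2  bdaedc$c  c
    3  c$cbdaed  d
    4  cbdaedc$  $
    5  daedc$cb  b
    6  dc$cbdae  e
    7  edc$cbda  a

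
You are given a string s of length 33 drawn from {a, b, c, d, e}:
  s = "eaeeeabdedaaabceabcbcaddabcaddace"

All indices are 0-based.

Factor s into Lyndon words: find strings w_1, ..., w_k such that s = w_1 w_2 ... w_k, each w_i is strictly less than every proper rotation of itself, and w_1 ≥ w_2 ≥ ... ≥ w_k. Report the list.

["e", "aeee", "abded", "aaabceabcbcaddabcaddace"]

emit factor 1: 'e' (i=0, period=1)
emit factor 2: 'aeee' (i=1, period=4)
emit factor 3: 'abded' (i=5, period=5)
emit factor 4: 'aaabceabcbcaddabcaddace' (i=10, period=23)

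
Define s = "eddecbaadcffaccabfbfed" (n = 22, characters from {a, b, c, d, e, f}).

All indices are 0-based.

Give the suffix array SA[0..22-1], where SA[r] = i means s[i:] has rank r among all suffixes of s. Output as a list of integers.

rank | idx | suffix
   0 |   6 | aadcffaccabfbfed
   1 |  15 | abfbfed
   2 |  12 | accabfbfed
   3 |   7 | adcffaccabfbfed
   4 |   5 | baadcffaccabfbfed
   5 |  16 | bfbfed
   6 |  18 | bfed
   7 |  14 | cabfbfed
   8 |   4 | cbaadcffaccabfbfed
   9 |  13 | ccabfbfed
  10 |   9 | cffaccabfbfed
  11 |  21 | d
  12 |   8 | dcffaccabfbfed
  13 |   1 | ddecbaadcffaccabfbfed
  14 |   2 | decbaadcffaccabfbfed
  15 |   3 | ecbaadcffaccabfbfed
  16 |  20 | ed
  17 |   0 | eddecbaadcffaccabfbfed
  18 |  11 | faccabfbfed
  19 |  17 | fbfed
  20 |  19 | fed
  21 |  10 | ffaccabfbfed

[6, 15, 12, 7, 5, 16, 18, 14, 4, 13, 9, 21, 8, 1, 2, 3, 20, 0, 11, 17, 19, 10]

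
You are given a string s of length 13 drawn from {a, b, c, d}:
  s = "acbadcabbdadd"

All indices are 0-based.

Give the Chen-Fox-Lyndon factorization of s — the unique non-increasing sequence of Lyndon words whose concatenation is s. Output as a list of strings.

["acbadc", "abbdadd"]

emit factor 1: 'acbadc' (i=0, period=6)
emit factor 2: 'abbdadd' (i=6, period=7)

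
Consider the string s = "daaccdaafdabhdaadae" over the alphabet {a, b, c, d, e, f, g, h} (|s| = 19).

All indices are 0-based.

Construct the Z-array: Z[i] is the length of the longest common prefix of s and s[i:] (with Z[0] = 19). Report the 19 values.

Z[0]=19
i=1: i≥r, start 0; Z[1]=0
i=2: i≥r, start 0; Z[2]=0
i=3: i≥r, start 0; Z[3]=0
i=4: i≥r, start 0; Z[4]=0
i=5: i≥r, start 0; Z[5]=3 extend→box=[5,8)
i=6: min(r-i=2, Z[1]=0)=0; Z[6]=0
i=7: min(r-i=1, Z[2]=0)=0; Z[7]=0
i=8: i≥r, start 0; Z[8]=0
i=9: i≥r, start 0; Z[9]=2 extend→box=[9,11)
i=10: min(r-i=1, Z[1]=0)=0; Z[10]=0
i=11: i≥r, start 0; Z[11]=0
i=12: i≥r, start 0; Z[12]=0
i=13: i≥r, start 0; Z[13]=3 extend→box=[13,16)
i=14: min(r-i=2, Z[1]=0)=0; Z[14]=0
i=15: min(r-i=1, Z[2]=0)=0; Z[15]=0
i=16: i≥r, start 0; Z[16]=2 extend→box=[16,18)
i=17: min(r-i=1, Z[1]=0)=0; Z[17]=0
i=18: i≥r, start 0; Z[18]=0

[19, 0, 0, 0, 0, 3, 0, 0, 0, 2, 0, 0, 0, 3, 0, 0, 2, 0, 0]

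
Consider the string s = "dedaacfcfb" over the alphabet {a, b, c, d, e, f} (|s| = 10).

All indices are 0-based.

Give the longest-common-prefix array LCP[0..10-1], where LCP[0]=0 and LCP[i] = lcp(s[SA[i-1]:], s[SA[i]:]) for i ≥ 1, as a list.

rank→(start, suffix):
  0 → (3, 'aacfcfb')
  1 → (4, 'acfcfb')
  2 → (9, 'b')
  3 → (7, 'cfb')
  4 → (5, 'cfcfb')
  5 → (2, 'daacfcfb')
  6 → (0, 'dedaacfcfb')
  7 → (1, 'edaacfcfb')
  8 → (8, 'fb')
  9 → (6, 'fcfb')

SA = [3, 4, 9, 7, 5, 2, 0, 1, 8, 6]
[i] adj suffixes → lcp
  [1] 3/4 → 1 ('a')
  [2] 4/9 → 0 ('')
  [3] 9/7 → 0 ('')
  [4] 7/5 → 2 ('cf')
  [5] 5/2 → 0 ('')
  [6] 2/0 → 1 ('d')
  [7] 0/1 → 0 ('')
  [8] 1/8 → 0 ('')
  [9] 8/6 → 1 ('f')

[0, 1, 0, 0, 2, 0, 1, 0, 0, 1]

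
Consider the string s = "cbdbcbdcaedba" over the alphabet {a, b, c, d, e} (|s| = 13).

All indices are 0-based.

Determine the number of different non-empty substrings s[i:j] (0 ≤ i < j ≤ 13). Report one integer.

79

rank | idx | suffix
   0 |  12 | a
   1 |   8 | aedba
   2 |  11 | ba
   3 |   3 | bcbdcaedba
   4 |   1 | bdbcbdcaedba
   5 |   5 | bdcaedba
   6 |   7 | caedba
   7 |   0 | cbdbcbdcaedba
   8 |   4 | cbdcaedba
   9 |  10 | dba
  10 |   2 | dbcbdcaedba
  11 |   6 | dcaedba
  12 |   9 | edba

SA = [12, 8, 11, 3, 1, 5, 7, 0, 4, 10, 2, 6, 9]
rank  pair      lcp
   1  s[12:],s[8:]  1  'a'
   2  s[8:],s[11:]  0  ''
   3  s[11:],s[3:]  1  'b'
   4  s[3:],s[1:]  1  'b'
   5  s[1:],s[5:]  2  'bd'
   6  s[5:],s[7:]  0  ''
   7  s[7:],s[0:]  1  'c'
   8  s[0:],s[4:]  3  'cbd'
   9  s[4:],s[10:]  0  ''
  10  s[10:],s[2:]  2  'db'
  11  s[2:],s[6:]  1  'd'
  12  s[6:],s[9:]  0  ''

n(n+1)/2 = 13·14/2 = 91
Σ LCP = 0 + 1 + 0 + 1 + 1 + 2 + 0 + 1 + 3 + 0 + 2 + 1 + 0 = 12
distinct = 91 − 12 = 79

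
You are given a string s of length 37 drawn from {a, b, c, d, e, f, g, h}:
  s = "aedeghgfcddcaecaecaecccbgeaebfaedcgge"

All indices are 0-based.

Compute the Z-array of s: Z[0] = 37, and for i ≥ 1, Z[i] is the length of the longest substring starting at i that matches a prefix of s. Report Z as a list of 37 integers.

[37, 0, 0, 0, 0, 0, 0, 0, 0, 0, 0, 0, 2, 0, 0, 2, 0, 0, 2, 0, 0, 0, 0, 0, 0, 0, 2, 0, 0, 0, 3, 0, 0, 0, 0, 0, 0]

Z[0]=37
i=1: i≥r, start 0; Z[1]=0
i=2: i≥r, start 0; Z[2]=0
i=3: i≥r, start 0; Z[3]=0
i=4: i≥r, start 0; Z[4]=0
i=5: i≥r, start 0; Z[5]=0
i=6: i≥r, start 0; Z[6]=0
i=7: i≥r, start 0; Z[7]=0
i=8: i≥r, start 0; Z[8]=0
i=9: i≥r, start 0; Z[9]=0
i=10: i≥r, start 0; Z[10]=0
i=11: i≥r, start 0; Z[11]=0
i=12: i≥r, start 0; Z[12]=2 grow→box=[12,14)
i=13: min(r-i=1, Z[1]=0)=0; Z[13]=0
i=14: i≥r, start 0; Z[14]=0
i=15: i≥r, start 0; Z[15]=2 grow→box=[15,17)
i=16: min(r-i=1, Z[1]=0)=0; Z[16]=0
i=17: i≥r, start 0; Z[17]=0
i=18: i≥r, start 0; Z[18]=2 grow→box=[18,20)
i=19: min(r-i=1, Z[1]=0)=0; Z[19]=0
i=20: i≥r, start 0; Z[20]=0
i=21: i≥r, start 0; Z[21]=0
i=22: i≥r, start 0; Z[22]=0
i=23: i≥r, start 0; Z[23]=0
i=24: i≥r, start 0; Z[24]=0
i=25: i≥r, start 0; Z[25]=0
i=26: i≥r, start 0; Z[26]=2 grow→box=[26,28)
i=27: min(r-i=1, Z[1]=0)=0; Z[27]=0
i=28: i≥r, start 0; Z[28]=0
i=29: i≥r, start 0; Z[29]=0
i=30: i≥r, start 0; Z[30]=3 grow→box=[30,33)
i=31: min(r-i=2, Z[1]=0)=0; Z[31]=0
i=32: min(r-i=1, Z[2]=0)=0; Z[32]=0
i=33: i≥r, start 0; Z[33]=0
i=34: i≥r, start 0; Z[34]=0
i=35: i≥r, start 0; Z[35]=0
i=36: i≥r, start 0; Z[36]=0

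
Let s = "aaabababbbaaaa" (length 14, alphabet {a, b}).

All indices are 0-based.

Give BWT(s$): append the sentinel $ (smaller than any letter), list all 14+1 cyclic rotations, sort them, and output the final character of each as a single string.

rank  rotation         last
    0  $aaabababbbaaaa  a
    1  a$aaabababbbaaa  a
    2  aa$aaabababbbaa  a
    3  aaa$aaabababbba  a
    4  aaaa$aaabababbb  b
    5  aaabababbbaaaa$  $
    6  aabababbbaaaa$a  a
    7  abababbbaaaa$aa  a
    8  ababbbaaaa$aaab  b
    9  abbbaaaa$aaabab  b
   10  baaaa$aaabababb  b
   11  bababbbaaaa$aaa  a
   12  babbbaaaa$aaaba  a
   13  bbaaaa$aaababab  b
   14  bbbaaaa$aaababa  a

aaaab$aabbbaaba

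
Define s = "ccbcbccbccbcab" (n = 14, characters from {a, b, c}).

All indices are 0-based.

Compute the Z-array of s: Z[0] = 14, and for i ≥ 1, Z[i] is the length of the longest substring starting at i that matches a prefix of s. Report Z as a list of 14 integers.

[14, 1, 0, 1, 0, 4, 1, 0, 4, 1, 0, 1, 0, 0]

Z[0]=14
i=1: outside box; Z[1]=1 grow→box=[1,2)
i=2: outside box; Z[2]=0
i=3: outside box; Z[3]=1 grow→box=[3,4)
i=4: outside box; Z[4]=0
i=5: outside box; Z[5]=4 grow→box=[5,9)
i=6: min(r-i=3, Z[1]=1)=1; Z[6]=1
i=7: min(r-i=2, Z[2]=0)=0; Z[7]=0
i=8: min(r-i=1, Z[3]=1)=1; Z[8]=4 grow→box=[8,12)
i=9: min(r-i=3, Z[1]=1)=1; Z[9]=1
i=10: min(r-i=2, Z[2]=0)=0; Z[10]=0
i=11: min(r-i=1, Z[3]=1)=1; Z[11]=1
i=12: outside box; Z[12]=0
i=13: outside box; Z[13]=0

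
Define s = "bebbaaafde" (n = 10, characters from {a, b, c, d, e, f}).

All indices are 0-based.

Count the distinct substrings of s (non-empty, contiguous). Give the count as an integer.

rank | idx | suffix
   0 |   4 | aaafde
   1 |   5 | aafde
   2 |   6 | afde
   3 |   3 | baaafde
   4 |   2 | bbaaafde
   5 |   0 | bebbaaafde
   6 |   8 | de
   7 |   9 | e
   8 |   1 | ebbaaafde
   9 |   7 | fde

SA = [4, 5, 6, 3, 2, 0, 8, 9, 1, 7]
rank  pair      lcp
   1  s[4:],s[5:]  2  'aa'
   2  s[5:],s[6:]  1  'a'
   3  s[6:],s[3:]  0  ''
   4  s[3:],s[2:]  1  'b'
   5  s[2:],s[0:]  1  'b'
   6  s[0:],s[8:]  0  ''
   7  s[8:],s[9:]  0  ''
   8  s[9:],s[1:]  1  'e'
   9  s[1:],s[7:]  0  ''

n(n+1)/2 = 10·11/2 = 55
Σ LCP = 0 + 2 + 1 + 0 + 1 + 1 + 0 + 0 + 1 + 0 = 6
distinct = 55 − 6 = 49

49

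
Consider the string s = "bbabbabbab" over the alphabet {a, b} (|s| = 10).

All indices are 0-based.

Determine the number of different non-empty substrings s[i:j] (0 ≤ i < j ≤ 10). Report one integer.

sorted suffixes:
  #0 SA[0]=8  'ab'
  #1 SA[1]=5  'abbab'
  #2 SA[2]=2  'abbabbab'
  #3 SA[3]=9  'b'
  #4 SA[4]=7  'bab'
  #5 SA[5]=4  'babbab'
  #6 SA[6]=1  'babbabbab'
  #7 SA[7]=6  'bbab'
  #8 SA[8]=3  'bbabbab'
  #9 SA[9]=0  'bbabbabbab'

SA = [8, 5, 2, 9, 7, 4, 1, 6, 3, 0]
[i] adj suffixes → lcp
  [1] 8/5 → 2 ('ab')
  [2] 5/2 → 5 ('abbab')
  [3] 2/9 → 0 ('')
  [4] 9/7 → 1 ('b')
  [5] 7/4 → 3 ('bab')
  [6] 4/1 → 6 ('babbab')
  [7] 1/6 → 1 ('b')
  [8] 6/3 → 4 ('bbab')
  [9] 3/0 → 7 ('bbabbab')

n(n+1)/2 = 10·11/2 = 55
Σ LCP = 0 + 2 + 5 + 0 + 1 + 3 + 6 + 1 + 4 + 7 = 29
distinct = 55 − 29 = 26

26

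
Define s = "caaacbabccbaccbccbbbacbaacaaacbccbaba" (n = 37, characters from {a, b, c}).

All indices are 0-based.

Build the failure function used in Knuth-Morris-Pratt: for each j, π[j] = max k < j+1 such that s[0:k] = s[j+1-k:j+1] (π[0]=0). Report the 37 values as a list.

[0, 0, 0, 0, 1, 0, 0, 0, 1, 1, 0, 0, 1, 1, 0, 1, 1, 0, 0, 0, 0, 1, 0, 0, 0, 1, 2, 3, 4, 5, 6, 1, 1, 0, 0, 0, 0]

π[0] = 0
j=1 s[j]='a': π[1]=0 (border '')
j=2 s[j]='a': π[2]=0 (border '')
j=3 s[j]='a': π[3]=0 (border '')
j=4 s[j]='c': π[4]=1 (border 'c')
j=5 s[j]='b': k: 1→0; π[5]=0 (border '')
j=6 s[j]='a': π[6]=0 (border '')
j=7 s[j]='b': π[7]=0 (border '')
j=8 s[j]='c': π[8]=1 (border 'c')
j=9 s[j]='c': k: 1→0; π[9]=1 (border 'c')
j=10 s[j]='b': k: 1→0; π[10]=0 (border '')
j=11 s[j]='a': π[11]=0 (border '')
j=12 s[j]='c': π[12]=1 (border 'c')
j=13 s[j]='c': k: 1→0; π[13]=1 (border 'c')
j=14 s[j]='b': k: 1→0; π[14]=0 (border '')
j=15 s[j]='c': π[15]=1 (border 'c')
j=16 s[j]='c': k: 1→0; π[16]=1 (border 'c')
j=17 s[j]='b': k: 1→0; π[17]=0 (border '')
j=18 s[j]='b': π[18]=0 (border '')
j=19 s[j]='b': π[19]=0 (border '')
j=20 s[j]='a': π[20]=0 (border '')
j=21 s[j]='c': π[21]=1 (border 'c')
j=22 s[j]='b': k: 1→0; π[22]=0 (border '')
j=23 s[j]='a': π[23]=0 (border '')
j=24 s[j]='a': π[24]=0 (border '')
j=25 s[j]='c': π[25]=1 (border 'c')
j=26 s[j]='a': π[26]=2 (border 'ca')
j=27 s[j]='a': π[27]=3 (border 'caa')
j=28 s[j]='a': π[28]=4 (border 'caaa')
j=29 s[j]='c': π[29]=5 (border 'caaac')
j=30 s[j]='b': π[30]=6 (border 'caaacb')
j=31 s[j]='c': k: 6→0; π[31]=1 (border 'c')
j=32 s[j]='c': k: 1→0; π[32]=1 (border 'c')
j=33 s[j]='b': k: 1→0; π[33]=0 (border '')
j=34 s[j]='a': π[34]=0 (border '')
j=35 s[j]='b': π[35]=0 (border '')
j=36 s[j]='a': π[36]=0 (border '')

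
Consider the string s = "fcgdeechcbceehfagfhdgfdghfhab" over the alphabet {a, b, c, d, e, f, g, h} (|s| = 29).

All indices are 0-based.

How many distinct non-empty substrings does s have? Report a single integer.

sorted suffixes:
  #0 SA[0]=27  'ab'
  #1 SA[1]=15  'agfhdgfdghfhab'
  #2 SA[2]=28  'b'
  #3 SA[3]=9  'bceehfagfhdgfdghfhab'
  #4 SA[4]=8  'cbceehfagfhdgfdghfhab'
  #5 SA[5]=10  'ceehfagfhdgfdghfhab'
  #6 SA[6]=1  'cgdeechcbceehfagfhdgfdghfhab'
  #7 SA[7]=6  'chcbceehfagfhdgfdghfhab'
  #8 SA[8]=3  'deechcbceehfagfhdgfdghfhab'
  #9 SA[9]=19  'dgfdghfhab'
  #10 SA[10]=22  'dghfhab'
  #11 SA[11]=5  'echcbceehfagfhdgfdghfhab'
  #12 SA[12]=4  'eechcbceehfagfhdgfdghfhab'
  #13 SA[13]=11  'eehfagfhdgfdghfhab'
  #14 SA[14]=12  'ehfagfhdgfdghfhab'
  #15 SA[15]=14  'fagfhdgfdghfhab'
  #16 SA[16]=0  'fcgdeechcbceehfagfhdgfdghfhab'
  #17 SA[17]=21  'fdghfhab'
  #18 SA[18]=25  'fhab'
  #19 SA[19]=17  'fhdgfdghfhab'
  #20 SA[20]=2  'gdeechcbceehfagfhdgfdghfhab'
  #21 SA[21]=20  'gfdghfhab'
  #22 SA[22]=16  'gfhdgfdghfhab'
  #23 SA[23]=23  'ghfhab'
  #24 SA[24]=26  'hab'
  #25 SA[25]=7  'hcbceehfagfhdgfdghfhab'
  #26 SA[26]=18  'hdgfdghfhab'
  #27 SA[27]=13  'hfagfhdgfdghfhab'
  #28 SA[28]=24  'hfhab'

SA = [27, 15, 28, 9, 8, 10, 1, 6, 3, 19, 22, 5, 4, 11, 12, 14, 0, 21, 25, 17, 2, 20, 16, 23, 26, 7, 18, 13, 24]
rank  pair      lcp
   1  s[27:],s[15:]  1  'a'
   2  s[15:],s[28:]  0  ''
   3  s[28:],s[9:]  1  'b'
   4  s[9:],s[8:]  0  ''
   5  s[8:],s[10:]  1  'c'
   6  s[10:],s[1:]  1  'c'
   7  s[1:],s[6:]  1  'c'
   8  s[6:],s[3:]  0  ''
   9  s[3:],s[19:]  1  'd'
  10  s[19:],s[22:]  2  'dg'
  11  s[22:],s[5:]  0  ''
  12  s[5:],s[4:]  1  'e'
  13  s[4:],s[11:]  2  'ee'
  14  s[11:],s[12:]  1  'e'
  15  s[12:],s[14:]  0  ''
  16  s[14:],s[0:]  1  'f'
  17  s[0:],s[21:]  1  'f'
  18  s[21:],s[25:]  1  'f'
  19  s[25:],s[17:]  2  'fh'
  20  s[17:],s[2:]  0  ''
  21  s[2:],s[20:]  1  'g'
  22  s[20:],s[16:]  2  'gf'
  23  s[16:],s[23:]  1  'g'
  24  s[23:],s[26:]  0  ''
  25  s[26:],s[7:]  1  'h'
  26  s[7:],s[18:]  1  'h'
  27  s[18:],s[13:]  1  'h'
  28  s[13:],s[24:]  2  'hf'

n(n+1)/2 = 29·30/2 = 435
Σ LCP = 0 + 1 + 0 + 1 + 0 + 1 + 1 + 1 + 0 + 1 + 2 + 0 + 1 + 2 + 1 + 0 + 1 + 1 + 1 + 2 + 0 + 1 + 2 + 1 + 0 + 1 + 1 + 1 + 2 = 26
distinct = 435 − 26 = 409

409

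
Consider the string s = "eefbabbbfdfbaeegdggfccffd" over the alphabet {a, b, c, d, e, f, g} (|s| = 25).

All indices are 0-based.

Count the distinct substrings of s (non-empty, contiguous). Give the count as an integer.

301

rank→(start, suffix):
  0 → (4, 'abbbfdfbaeegdggfccffd')
  1 → (12, 'aeegdggfccffd')
  2 → (3, 'babbbfdfbaeegdggfccffd')
  3 → (11, 'baeegdggfccffd')
  4 → (5, 'bbbfdfbaeegdggfccffd')
  5 → (6, 'bbfdfbaeegdggfccffd')
  6 → (7, 'bfdfbaeegdggfccffd')
  7 → (20, 'ccffd')
  8 → (21, 'cffd')
  9 → (24, 'd')
  10 → (9, 'dfbaeegdggfccffd')
  11 → (16, 'dggfccffd')
  12 → (0, 'eefbabbbfdfbaeegdggfccffd')
  13 → (13, 'eegdggfccffd')
  14 → (1, 'efbabbbfdfbaeegdggfccffd')
  15 → (14, 'egdggfccffd')
  16 → (2, 'fbabbbfdfbaeegdggfccffd')
  17 → (10, 'fbaeegdggfccffd')
  18 → (19, 'fccffd')
  19 → (23, 'fd')
  20 → (8, 'fdfbaeegdggfccffd')
  21 → (22, 'ffd')
  22 → (15, 'gdggfccffd')
  23 → (18, 'gfccffd')
  24 → (17, 'ggfccffd')

SA = [4, 12, 3, 11, 5, 6, 7, 20, 21, 24, 9, 16, 0, 13, 1, 14, 2, 10, 19, 23, 8, 22, 15, 18, 17]
i: (SA[i-1],SA[i]) lcp shared
  1: (4,12) 1 'a'
  2: (12,3) 0 ''
  3: (3,11) 2 'ba'
  4: (11,5) 1 'b'
  5: (5,6) 2 'bb'
  6: (6,7) 1 'b'
  7: (7,20) 0 ''
  8: (20,21) 1 'c'
  9: (21,24) 0 ''
  10: (24,9) 1 'd'
  11: (9,16) 1 'd'
  12: (16,0) 0 ''
  13: (0,13) 2 'ee'
  14: (13,1) 1 'e'
  15: (1,14) 1 'e'
  16: (14,2) 0 ''
  17: (2,10) 3 'fba'
  18: (10,19) 1 'f'
  19: (19,23) 1 'f'
  20: (23,8) 2 'fd'
  21: (8,22) 1 'f'
  22: (22,15) 0 ''
  23: (15,18) 1 'g'
  24: (18,17) 1 'g'

n(n+1)/2 = 25·26/2 = 325
Σ LCP = 0 + 1 + 0 + 2 + 1 + 2 + 1 + 0 + 1 + 0 + 1 + 1 + 0 + 2 + 1 + 1 + 0 + 3 + 1 + 1 + 2 + 1 + 0 + 1 + 1 = 24
distinct = 325 − 24 = 301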